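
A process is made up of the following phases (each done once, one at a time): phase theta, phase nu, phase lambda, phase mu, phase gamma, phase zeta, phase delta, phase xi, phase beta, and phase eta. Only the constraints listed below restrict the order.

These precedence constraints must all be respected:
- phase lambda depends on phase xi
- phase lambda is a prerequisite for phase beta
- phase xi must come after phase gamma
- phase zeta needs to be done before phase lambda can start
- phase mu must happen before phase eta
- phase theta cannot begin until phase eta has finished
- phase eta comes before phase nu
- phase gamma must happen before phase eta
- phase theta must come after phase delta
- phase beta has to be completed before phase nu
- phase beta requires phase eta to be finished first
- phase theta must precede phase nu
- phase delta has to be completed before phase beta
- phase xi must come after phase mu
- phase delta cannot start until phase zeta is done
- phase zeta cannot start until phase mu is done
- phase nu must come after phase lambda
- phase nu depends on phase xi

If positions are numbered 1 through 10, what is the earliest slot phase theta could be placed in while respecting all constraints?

The phases that are forced before phase theta, directly or transitively, are phase mu, phase gamma, phase zeta, phase delta, phase eta. That's 5 phases.
So at minimum 5 phases come before phase theta, putting phase theta no earlier than position 6. That position is achievable by scheduling exactly those predecessors first.

6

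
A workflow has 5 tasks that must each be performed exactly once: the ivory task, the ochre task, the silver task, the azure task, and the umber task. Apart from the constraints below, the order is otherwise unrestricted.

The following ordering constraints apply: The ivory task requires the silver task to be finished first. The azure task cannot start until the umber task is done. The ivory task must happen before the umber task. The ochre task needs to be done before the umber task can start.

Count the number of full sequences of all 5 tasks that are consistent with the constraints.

3

The tasks with no prerequisites are the ochre task, the silver task; any of them can be placed first.
Systematically extending each partial ordering one task at a time and counting, there are 3 complete orderings.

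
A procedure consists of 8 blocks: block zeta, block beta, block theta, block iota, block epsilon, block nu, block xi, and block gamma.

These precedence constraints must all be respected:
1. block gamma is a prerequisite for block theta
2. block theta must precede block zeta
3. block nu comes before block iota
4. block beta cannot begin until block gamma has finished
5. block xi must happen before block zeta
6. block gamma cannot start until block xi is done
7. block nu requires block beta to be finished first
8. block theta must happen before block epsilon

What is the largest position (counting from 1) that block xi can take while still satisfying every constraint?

1

Following every chain forward from block xi, the blocks that must come later are block zeta, block beta, block theta, block iota, block epsilon, block nu, block gamma — 7 of them.
With 7 mandatory successors out of 8 blocks total, the latest slot for block xi is 8−7 = 1, and it's reachable by doing all non-successors before block xi.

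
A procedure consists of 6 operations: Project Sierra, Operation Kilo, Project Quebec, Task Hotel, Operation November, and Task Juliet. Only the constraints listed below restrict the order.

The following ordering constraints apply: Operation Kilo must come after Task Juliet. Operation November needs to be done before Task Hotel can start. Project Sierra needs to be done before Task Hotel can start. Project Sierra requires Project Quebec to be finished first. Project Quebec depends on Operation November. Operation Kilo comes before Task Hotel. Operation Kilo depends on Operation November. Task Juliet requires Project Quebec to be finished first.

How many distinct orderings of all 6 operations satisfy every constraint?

3

Operation November is the only operation with nothing required before it, so every ordering starts there.
Enumerating by repeatedly choosing an available operation (one whose prerequisites are all placed) gives 3 distinct complete orderings.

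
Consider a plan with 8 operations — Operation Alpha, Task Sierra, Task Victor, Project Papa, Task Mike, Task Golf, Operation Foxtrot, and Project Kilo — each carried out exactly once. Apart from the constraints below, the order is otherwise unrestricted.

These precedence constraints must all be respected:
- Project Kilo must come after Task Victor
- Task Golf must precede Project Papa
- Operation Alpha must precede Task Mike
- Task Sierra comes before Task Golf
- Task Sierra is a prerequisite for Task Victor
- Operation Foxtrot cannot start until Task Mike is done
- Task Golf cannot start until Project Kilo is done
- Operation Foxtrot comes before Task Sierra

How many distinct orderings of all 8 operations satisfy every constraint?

1

Operation Alpha is the only operation with nothing required before it, so every ordering starts there.
Continuing from there, at each step only one operation has all its prerequisites placed, so the ordering is fully determined — there is exactly 1.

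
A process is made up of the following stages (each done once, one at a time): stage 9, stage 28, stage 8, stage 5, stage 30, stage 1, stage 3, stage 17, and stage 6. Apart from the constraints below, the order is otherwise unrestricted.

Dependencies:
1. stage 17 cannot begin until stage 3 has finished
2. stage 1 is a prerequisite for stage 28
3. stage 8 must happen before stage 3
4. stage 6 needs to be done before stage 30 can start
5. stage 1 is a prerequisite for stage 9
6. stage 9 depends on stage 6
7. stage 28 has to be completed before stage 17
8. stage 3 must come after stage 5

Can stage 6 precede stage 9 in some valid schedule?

Yes

Every valid ordering already has stage 6 before stage 9 (the constraints require it), so in particular at least one does.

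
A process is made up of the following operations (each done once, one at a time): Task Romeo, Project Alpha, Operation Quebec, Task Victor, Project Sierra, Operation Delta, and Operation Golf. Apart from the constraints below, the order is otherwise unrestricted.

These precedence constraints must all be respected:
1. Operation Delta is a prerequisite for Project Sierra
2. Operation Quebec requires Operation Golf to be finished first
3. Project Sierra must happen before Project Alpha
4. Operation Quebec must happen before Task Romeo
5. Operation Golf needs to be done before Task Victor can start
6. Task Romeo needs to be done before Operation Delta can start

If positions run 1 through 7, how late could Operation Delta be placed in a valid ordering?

5

Following every chain forward from Operation Delta, the operations that must come later are Project Alpha, Project Sierra — 2 of them.
So at least 2 operations follow Operation Delta, putting Operation Delta no later than position 5. That position is achievable by scheduling everything else first.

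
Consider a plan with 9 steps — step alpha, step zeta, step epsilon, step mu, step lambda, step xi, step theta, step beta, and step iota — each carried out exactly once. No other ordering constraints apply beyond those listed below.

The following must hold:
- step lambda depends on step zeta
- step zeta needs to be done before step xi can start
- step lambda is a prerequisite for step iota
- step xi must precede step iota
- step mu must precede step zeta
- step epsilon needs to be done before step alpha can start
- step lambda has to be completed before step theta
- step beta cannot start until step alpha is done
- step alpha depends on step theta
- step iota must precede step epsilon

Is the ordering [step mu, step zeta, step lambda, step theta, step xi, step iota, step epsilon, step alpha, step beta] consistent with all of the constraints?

Checking each listed constraint against this order: for instance, step theta is in position 4 and step alpha in position 8, so that constraint holds — and the remaining constraints check out the same way.

Yes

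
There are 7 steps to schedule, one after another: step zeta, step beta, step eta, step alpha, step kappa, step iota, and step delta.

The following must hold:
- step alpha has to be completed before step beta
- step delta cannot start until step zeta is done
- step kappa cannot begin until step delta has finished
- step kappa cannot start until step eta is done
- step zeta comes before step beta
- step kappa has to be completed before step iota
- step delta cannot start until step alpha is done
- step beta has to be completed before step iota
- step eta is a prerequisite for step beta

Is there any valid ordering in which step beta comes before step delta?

Yes

The constraints leave step beta and step delta unordered relative to each other; nothing requires step delta earlier.
So a valid ordering placing step beta earlier than step delta exists.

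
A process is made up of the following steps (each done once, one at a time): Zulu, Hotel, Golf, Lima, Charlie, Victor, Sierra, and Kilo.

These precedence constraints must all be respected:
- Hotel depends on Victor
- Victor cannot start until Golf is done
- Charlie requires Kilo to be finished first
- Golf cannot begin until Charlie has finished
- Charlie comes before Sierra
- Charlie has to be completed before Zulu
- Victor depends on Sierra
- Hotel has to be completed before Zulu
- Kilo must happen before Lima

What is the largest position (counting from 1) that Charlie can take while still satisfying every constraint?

Following every chain forward from Charlie, the steps that must come later are Zulu, Hotel, Golf, Victor, Sierra — 5 of them.
So at least 5 steps follow Charlie, putting Charlie no later than position 3. That position is achievable by scheduling everything else first.

3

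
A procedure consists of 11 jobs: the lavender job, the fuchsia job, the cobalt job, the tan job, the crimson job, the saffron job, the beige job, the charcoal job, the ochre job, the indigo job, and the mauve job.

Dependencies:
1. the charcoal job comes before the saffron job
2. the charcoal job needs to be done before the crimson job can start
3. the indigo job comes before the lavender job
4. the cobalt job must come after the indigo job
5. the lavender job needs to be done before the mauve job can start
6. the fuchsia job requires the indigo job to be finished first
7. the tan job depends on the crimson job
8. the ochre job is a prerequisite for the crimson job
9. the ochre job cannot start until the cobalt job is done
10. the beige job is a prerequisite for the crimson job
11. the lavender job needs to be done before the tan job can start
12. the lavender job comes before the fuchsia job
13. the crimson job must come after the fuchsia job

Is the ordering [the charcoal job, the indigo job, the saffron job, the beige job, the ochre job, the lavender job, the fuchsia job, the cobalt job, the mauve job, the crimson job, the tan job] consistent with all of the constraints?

No

Here the cobalt job comes after the ochre job.
That contradicts the constraint that the cobalt job must precede the ochre job.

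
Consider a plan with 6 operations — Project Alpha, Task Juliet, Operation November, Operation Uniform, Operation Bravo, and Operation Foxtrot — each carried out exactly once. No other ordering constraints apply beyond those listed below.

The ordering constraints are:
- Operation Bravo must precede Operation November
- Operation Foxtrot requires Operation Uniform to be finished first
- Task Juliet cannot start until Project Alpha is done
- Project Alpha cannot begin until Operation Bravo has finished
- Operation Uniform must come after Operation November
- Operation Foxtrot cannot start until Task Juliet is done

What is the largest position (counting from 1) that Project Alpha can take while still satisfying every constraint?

4

Every operation that must follow Project Alpha has to come after it. Tracing all chains starting from Project Alpha, those operations are: Task Juliet, Operation Foxtrot — 2 in total.
So at least 2 operations follow Project Alpha, putting Project Alpha no later than position 4. That position is achievable by scheduling everything else first.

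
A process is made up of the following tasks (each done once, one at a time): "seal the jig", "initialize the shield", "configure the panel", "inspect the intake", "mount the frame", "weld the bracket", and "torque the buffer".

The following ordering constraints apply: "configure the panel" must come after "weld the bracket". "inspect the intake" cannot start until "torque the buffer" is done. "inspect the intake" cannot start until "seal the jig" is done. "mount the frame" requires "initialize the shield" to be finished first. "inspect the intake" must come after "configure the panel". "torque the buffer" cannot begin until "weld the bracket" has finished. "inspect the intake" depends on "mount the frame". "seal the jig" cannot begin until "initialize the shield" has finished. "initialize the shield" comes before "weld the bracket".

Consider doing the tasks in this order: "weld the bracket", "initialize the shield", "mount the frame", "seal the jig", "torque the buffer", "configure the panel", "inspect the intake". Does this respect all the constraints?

Here "initialize the shield" comes after "weld the bracket".
That contradicts the constraint that "initialize the shield" must precede "weld the bracket".

No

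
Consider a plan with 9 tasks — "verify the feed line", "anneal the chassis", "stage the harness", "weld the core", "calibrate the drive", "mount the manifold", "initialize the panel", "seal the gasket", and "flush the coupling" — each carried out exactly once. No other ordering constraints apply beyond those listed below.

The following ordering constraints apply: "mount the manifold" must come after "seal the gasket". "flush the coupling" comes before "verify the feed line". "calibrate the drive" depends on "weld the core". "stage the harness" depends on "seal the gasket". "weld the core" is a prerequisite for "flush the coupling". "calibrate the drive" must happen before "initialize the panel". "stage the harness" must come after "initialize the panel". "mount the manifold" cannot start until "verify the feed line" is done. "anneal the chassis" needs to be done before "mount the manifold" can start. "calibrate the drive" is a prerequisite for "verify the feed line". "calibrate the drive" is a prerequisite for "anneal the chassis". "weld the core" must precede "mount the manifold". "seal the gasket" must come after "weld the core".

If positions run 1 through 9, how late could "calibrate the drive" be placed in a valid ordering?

4

Every task that must follow "calibrate the drive" has to come after it. Tracing all chains starting from "calibrate the drive", those tasks are: "verify the feed line", "anneal the chassis", "stage the harness", "mount the manifold", "initialize the panel" — 5 in total.
With 5 mandatory successors out of 9 tasks total, the latest slot for "calibrate the drive" is 9−5 = 4, and it's reachable by doing all non-successors before "calibrate the drive".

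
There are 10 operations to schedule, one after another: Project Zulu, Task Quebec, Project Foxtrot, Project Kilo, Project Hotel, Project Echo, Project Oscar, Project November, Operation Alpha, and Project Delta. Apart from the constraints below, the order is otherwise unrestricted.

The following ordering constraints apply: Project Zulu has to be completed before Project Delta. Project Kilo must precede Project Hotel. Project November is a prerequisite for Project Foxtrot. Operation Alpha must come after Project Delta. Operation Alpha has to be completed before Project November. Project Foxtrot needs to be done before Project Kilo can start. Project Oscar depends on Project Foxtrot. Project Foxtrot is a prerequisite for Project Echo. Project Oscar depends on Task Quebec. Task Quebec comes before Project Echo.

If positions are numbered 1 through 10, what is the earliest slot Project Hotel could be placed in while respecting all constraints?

Every operation that must precede Project Hotel has to come before it. Tracing all chains that end at Project Hotel, those operations are: Project Zulu, Project Foxtrot, Project Kilo, Project November, Operation Alpha, Project Delta — 6 in total.
So at minimum 6 operations come before Project Hotel, putting Project Hotel no earlier than position 7. That position is achievable by scheduling exactly those predecessors first.

7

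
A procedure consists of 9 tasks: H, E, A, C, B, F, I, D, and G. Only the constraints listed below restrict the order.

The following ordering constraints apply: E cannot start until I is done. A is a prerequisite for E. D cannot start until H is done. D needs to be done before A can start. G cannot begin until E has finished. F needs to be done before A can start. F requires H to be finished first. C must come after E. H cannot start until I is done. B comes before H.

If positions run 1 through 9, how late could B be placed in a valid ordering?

2

Every task that must follow B has to come after it. Tracing all chains starting from B, those tasks are: H, E, A, C, F, D, G — 7 in total.
So at least 7 tasks follow B, putting B no later than position 2. That position is achievable by scheduling everything else first.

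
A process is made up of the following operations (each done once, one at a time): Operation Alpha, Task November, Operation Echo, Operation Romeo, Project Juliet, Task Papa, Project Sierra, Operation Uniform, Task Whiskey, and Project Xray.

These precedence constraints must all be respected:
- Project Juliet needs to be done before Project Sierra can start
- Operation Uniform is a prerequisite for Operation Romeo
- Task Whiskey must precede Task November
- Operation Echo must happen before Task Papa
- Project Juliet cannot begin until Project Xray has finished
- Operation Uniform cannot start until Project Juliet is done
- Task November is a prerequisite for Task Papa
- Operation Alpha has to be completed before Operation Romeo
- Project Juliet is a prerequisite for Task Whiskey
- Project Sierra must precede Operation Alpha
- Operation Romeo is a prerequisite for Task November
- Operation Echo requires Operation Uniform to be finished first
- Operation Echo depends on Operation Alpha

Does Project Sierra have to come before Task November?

Yes

Following the dependencies: Project Sierra → Operation Alpha → Operation Romeo → Task November.
That forces Project Sierra before Task November in every valid schedule.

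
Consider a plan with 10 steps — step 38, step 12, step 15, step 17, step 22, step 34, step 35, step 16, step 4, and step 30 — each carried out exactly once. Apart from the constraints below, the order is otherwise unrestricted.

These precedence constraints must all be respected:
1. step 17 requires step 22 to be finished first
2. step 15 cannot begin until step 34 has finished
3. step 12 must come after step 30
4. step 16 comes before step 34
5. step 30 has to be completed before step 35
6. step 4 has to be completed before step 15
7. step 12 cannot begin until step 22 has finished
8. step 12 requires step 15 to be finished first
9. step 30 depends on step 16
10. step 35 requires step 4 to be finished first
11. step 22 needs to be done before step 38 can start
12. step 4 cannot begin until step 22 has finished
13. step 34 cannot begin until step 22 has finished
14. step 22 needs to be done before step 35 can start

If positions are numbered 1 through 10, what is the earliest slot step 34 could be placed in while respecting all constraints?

The steps that are forced before step 34, directly or transitively, are step 22, step 16. That's 2 steps.
With 2 mandatory predecessors, the earliest step 34 can sit is position 2+1 = 3, and placing just those 2 first achieves it.

3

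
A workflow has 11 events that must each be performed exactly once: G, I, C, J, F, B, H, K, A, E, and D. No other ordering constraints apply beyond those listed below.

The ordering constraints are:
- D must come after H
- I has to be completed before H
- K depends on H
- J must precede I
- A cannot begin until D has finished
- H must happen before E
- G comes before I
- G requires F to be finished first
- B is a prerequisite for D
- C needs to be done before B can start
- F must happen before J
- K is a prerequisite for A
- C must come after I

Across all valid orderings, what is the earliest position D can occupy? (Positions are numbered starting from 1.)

8

Every event that must precede D has to come before it. Tracing all chains that end at D, those events are: G, I, C, J, F, B, H — 7 in total.
So at minimum 7 events come before D, putting D no earlier than position 8. That position is achievable by scheduling exactly those predecessors first.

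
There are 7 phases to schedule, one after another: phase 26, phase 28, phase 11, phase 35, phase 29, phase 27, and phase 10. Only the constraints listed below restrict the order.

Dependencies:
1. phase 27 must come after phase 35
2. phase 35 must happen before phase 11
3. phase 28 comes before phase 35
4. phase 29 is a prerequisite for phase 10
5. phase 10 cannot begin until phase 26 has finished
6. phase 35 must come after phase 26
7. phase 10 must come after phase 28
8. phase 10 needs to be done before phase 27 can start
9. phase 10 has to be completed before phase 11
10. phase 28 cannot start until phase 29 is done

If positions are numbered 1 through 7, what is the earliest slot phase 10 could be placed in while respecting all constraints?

4

Working backwards through the constraints from phase 10, its full set of required predecessors is phase 26, phase 28, phase 29 — 3 of them.
So at minimum 3 phases come before phase 10, putting phase 10 no earlier than position 4. That position is achievable by scheduling exactly those predecessors first.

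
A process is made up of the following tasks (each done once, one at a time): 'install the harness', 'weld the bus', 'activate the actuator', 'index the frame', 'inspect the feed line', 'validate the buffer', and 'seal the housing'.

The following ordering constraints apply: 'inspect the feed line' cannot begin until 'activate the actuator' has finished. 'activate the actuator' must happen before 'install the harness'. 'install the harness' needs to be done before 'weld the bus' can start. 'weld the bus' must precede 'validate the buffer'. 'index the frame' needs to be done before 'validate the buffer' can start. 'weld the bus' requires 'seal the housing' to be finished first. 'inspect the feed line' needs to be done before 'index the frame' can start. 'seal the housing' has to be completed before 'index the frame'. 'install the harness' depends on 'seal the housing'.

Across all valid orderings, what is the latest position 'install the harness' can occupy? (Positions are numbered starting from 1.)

Following every chain forward from 'install the harness', the tasks that must come later are 'weld the bus', 'validate the buffer' — 2 of them.
So at least 2 tasks follow 'install the harness', putting 'install the harness' no later than position 5. That position is achievable by scheduling everything else first.

5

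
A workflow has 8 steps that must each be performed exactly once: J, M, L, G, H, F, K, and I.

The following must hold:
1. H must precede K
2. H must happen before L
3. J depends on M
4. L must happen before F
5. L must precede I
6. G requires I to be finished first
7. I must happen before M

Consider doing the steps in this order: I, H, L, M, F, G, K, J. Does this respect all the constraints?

No

The sequence places I ahead of L.
Since L is required before I, the ordering is invalid.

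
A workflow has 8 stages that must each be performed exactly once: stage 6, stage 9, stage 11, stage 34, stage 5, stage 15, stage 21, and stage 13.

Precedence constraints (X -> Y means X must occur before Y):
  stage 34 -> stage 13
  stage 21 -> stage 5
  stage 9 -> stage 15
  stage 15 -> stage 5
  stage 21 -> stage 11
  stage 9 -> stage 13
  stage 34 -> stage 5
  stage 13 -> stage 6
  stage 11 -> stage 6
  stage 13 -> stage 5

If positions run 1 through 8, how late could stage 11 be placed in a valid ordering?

The only stage forced after stage 11 (directly or by a chain) is stage 6.
So at least 1 stage follows stage 11, putting stage 11 no later than position 7. That position is achievable by scheduling everything else first.

7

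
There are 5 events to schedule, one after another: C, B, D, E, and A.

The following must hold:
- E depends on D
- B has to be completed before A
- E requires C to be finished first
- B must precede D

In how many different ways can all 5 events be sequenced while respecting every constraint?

11

The events with no prerequisites are C, B; any of them can be placed first.
Enumerating by repeatedly choosing an available event (one whose prerequisites are all placed) gives 11 distinct complete orderings.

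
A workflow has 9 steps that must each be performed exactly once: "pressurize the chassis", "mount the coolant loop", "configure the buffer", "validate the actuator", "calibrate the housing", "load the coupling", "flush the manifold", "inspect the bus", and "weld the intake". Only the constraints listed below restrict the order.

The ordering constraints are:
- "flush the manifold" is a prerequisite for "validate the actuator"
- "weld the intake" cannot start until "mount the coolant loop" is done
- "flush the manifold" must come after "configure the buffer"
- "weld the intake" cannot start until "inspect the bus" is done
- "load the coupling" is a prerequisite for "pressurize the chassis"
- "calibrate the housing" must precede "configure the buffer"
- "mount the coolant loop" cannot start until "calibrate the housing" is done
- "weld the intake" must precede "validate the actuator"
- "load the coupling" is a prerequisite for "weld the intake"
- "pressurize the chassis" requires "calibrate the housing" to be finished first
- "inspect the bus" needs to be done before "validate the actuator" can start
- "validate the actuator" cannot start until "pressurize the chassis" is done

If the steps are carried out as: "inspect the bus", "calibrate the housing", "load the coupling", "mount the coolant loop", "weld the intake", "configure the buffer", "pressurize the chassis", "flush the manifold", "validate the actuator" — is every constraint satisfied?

Every stated constraint is respected: "inspect the bus" sits at position 1, ahead of "validate the actuator" at position 9, and each of the other listed pairs likewise has the predecessor earlier in the sequence.

Yes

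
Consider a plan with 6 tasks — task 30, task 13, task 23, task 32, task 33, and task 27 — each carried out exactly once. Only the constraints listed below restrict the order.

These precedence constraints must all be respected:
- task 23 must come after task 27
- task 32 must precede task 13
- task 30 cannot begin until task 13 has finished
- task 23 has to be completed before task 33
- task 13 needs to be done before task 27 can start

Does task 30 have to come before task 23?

No

No chain of constraints connects task 30 to task 23 in either direction.
There exist valid orderings with task 23 before task 30, so task 30 is not required to come first.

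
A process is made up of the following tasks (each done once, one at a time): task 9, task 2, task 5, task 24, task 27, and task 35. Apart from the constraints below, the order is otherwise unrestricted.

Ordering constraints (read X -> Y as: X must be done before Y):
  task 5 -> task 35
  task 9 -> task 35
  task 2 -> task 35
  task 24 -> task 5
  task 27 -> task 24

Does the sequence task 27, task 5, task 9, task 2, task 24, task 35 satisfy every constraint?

Here task 24 comes after task 5.
That contradicts the constraint that task 24 must precede task 5.

No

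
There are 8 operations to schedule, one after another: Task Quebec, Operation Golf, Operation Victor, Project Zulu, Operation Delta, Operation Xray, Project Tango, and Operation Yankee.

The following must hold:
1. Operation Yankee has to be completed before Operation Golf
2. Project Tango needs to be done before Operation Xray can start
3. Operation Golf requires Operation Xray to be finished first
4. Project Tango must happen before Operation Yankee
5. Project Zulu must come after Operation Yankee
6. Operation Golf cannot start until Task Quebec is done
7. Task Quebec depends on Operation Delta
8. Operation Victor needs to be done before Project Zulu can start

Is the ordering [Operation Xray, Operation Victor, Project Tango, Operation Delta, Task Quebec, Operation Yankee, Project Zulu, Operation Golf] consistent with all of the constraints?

In the proposed order, Operation Xray appears before Project Tango.
But one of the constraints requires Project Tango before Operation Xray, so this ordering violates it.

No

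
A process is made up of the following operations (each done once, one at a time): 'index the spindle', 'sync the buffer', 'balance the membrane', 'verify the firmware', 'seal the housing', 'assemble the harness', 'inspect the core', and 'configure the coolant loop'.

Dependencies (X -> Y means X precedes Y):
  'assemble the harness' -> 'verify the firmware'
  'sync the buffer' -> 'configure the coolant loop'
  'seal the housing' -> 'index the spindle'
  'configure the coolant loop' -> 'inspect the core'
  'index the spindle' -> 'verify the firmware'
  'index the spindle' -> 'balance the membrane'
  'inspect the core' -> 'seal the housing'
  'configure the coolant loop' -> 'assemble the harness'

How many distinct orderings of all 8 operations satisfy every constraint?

9

'sync the buffer' is the only operation with nothing required before it, so every ordering starts there.
Counting all ways to extend the partial order to a total order gives 9.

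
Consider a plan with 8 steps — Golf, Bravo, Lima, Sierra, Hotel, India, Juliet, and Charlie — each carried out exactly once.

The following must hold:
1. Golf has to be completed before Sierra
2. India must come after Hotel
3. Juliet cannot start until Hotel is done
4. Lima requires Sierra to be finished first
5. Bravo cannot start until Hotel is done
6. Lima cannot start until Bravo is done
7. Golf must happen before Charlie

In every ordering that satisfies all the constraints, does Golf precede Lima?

Chaining the stated constraints: Golf → Sierra → Lima.
That forces Golf before Lima in every valid schedule.

Yes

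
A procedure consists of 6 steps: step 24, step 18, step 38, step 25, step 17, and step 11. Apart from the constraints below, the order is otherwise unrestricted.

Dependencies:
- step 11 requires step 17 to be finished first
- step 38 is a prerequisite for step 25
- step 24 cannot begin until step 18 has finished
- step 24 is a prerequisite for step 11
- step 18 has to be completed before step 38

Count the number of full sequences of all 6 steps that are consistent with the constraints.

26

2 steps have no prerequisites (step 18, step 17), so any of them could come first.
Systematically extending each partial ordering one step at a time and counting, there are 26 complete orderings.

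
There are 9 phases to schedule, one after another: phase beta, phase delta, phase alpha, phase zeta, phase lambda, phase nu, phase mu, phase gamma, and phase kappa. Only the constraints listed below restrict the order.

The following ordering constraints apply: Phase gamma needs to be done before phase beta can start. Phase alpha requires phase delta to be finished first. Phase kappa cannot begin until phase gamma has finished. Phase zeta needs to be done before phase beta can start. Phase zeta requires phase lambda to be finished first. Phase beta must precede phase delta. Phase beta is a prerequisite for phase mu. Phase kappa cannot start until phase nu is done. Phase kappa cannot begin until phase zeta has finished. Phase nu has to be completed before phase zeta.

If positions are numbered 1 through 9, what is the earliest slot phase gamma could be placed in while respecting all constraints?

No constraint forces any other phase before phase gamma, so it can be placed first.

1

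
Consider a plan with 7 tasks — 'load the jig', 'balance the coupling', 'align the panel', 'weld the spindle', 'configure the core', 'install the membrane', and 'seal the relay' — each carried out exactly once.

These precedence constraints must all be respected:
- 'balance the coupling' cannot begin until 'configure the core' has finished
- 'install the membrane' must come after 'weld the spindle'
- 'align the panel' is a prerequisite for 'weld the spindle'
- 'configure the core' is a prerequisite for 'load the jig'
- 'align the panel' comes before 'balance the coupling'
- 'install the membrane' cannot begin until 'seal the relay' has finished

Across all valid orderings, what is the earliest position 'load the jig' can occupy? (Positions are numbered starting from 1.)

The only task forced before 'load the jig' (directly or transitively) is 'configure the core'.
So at minimum 1 task comes before 'load the jig', putting 'load the jig' no earlier than position 2. That position is achievable by scheduling exactly that predecessor first.

2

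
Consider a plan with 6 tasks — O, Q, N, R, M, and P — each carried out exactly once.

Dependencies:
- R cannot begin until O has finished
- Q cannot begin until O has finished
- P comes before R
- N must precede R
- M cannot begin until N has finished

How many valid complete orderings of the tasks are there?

3 tasks have no prerequisites (O, N, P), so any of them could come first.
Systematically extending each partial ordering one task at a time and counting, there are 66 complete orderings.

66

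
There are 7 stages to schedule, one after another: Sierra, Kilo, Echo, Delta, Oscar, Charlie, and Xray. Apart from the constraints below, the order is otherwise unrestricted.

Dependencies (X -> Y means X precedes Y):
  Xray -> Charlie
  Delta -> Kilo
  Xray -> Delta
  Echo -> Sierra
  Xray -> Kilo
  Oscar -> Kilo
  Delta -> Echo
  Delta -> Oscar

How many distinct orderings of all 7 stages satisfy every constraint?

Only Xray has no prerequisites, so it must go first.
Systematically extending each partial ordering one stage at a time and counting, there are 36 complete orderings.

36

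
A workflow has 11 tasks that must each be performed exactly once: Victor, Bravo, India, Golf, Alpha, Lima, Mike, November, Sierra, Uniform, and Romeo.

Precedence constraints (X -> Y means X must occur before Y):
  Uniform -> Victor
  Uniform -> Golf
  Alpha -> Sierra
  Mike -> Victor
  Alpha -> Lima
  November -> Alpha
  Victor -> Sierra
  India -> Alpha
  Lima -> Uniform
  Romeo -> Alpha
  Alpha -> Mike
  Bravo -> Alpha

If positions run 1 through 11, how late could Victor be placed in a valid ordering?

The only task forced after Victor (directly or by a chain) is Sierra.
So at least 1 task follows Victor, putting Victor no later than position 10. That position is achievable by scheduling everything else first.

10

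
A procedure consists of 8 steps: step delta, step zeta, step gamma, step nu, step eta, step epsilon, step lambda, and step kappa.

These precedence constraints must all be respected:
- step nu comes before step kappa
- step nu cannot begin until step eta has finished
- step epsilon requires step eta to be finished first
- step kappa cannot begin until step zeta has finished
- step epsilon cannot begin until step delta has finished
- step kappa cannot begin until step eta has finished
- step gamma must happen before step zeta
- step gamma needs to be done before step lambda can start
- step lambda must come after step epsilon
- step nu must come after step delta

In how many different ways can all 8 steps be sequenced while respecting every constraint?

196

3 steps have no prerequisites (step delta, step gamma, step eta), so any of them could come first.
Enumerating by repeatedly choosing an available step (one whose prerequisites are all placed) gives 196 distinct complete orderings.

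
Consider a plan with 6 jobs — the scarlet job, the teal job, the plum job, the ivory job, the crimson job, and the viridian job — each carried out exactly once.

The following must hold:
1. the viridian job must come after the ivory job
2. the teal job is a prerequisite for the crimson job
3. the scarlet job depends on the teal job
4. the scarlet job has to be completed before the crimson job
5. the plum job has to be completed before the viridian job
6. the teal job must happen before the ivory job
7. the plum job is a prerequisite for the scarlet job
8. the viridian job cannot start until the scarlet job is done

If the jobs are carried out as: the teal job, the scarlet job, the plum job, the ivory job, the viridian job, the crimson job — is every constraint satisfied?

No

The sequence places the scarlet job ahead of the plum job.
That contradicts the constraint that the plum job must precede the scarlet job.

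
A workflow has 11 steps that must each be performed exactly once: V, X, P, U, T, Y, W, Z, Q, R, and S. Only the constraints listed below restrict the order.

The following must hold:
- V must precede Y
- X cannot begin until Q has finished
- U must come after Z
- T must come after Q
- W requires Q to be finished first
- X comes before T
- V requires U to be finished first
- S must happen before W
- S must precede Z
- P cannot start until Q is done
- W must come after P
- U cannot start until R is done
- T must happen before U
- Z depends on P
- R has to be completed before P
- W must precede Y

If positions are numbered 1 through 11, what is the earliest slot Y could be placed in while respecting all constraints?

11

Working backwards through the constraints from Y, its full set of required predecessors is V, X, P, U, T, W, Z, Q, R, S — 10 of them.
So at minimum 10 steps come before Y, putting Y no earlier than position 11. That position is achievable by scheduling exactly those predecessors first.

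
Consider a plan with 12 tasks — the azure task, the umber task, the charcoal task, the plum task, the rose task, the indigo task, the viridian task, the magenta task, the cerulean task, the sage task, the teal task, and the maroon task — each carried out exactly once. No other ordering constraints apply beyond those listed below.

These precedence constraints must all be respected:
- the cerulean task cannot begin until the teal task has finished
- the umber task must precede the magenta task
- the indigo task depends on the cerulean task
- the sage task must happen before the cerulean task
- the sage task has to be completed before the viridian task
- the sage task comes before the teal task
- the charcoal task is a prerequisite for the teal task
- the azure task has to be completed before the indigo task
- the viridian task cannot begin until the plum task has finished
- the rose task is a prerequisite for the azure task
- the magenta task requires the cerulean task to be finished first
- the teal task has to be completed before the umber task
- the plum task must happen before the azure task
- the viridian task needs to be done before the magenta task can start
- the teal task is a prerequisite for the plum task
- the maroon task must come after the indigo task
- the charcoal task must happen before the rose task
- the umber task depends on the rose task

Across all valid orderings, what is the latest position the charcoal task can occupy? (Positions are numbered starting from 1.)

Every task that must follow the charcoal task has to come after it. Tracing all chains starting from the charcoal task, those tasks are: the azure task, the umber task, the plum task, the rose task, the indigo task, the viridian task, the magenta task, the cerulean task, the teal task, the maroon task — 10 in total.
With 10 mandatory successors out of 12 tasks total, the latest slot for the charcoal task is 12−10 = 2, and it's reachable by doing all non-successors before the charcoal task.

2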